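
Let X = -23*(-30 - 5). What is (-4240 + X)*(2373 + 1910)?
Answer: -14712105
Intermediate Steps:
X = 805 (X = -23*(-35) = 805)
(-4240 + X)*(2373 + 1910) = (-4240 + 805)*(2373 + 1910) = -3435*4283 = -14712105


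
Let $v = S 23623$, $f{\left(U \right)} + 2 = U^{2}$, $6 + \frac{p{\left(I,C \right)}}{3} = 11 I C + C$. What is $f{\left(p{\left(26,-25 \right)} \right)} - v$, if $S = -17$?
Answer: $464502438$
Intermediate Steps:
$p{\left(I,C \right)} = -18 + 3 C + 33 C I$ ($p{\left(I,C \right)} = -18 + 3 \left(11 I C + C\right) = -18 + 3 \left(11 C I + C\right) = -18 + 3 \left(C + 11 C I\right) = -18 + \left(3 C + 33 C I\right) = -18 + 3 C + 33 C I$)
$f{\left(U \right)} = -2 + U^{2}$
$v = -401591$ ($v = \left(-17\right) 23623 = -401591$)
$f{\left(p{\left(26,-25 \right)} \right)} - v = \left(-2 + \left(-18 + 3 \left(-25\right) + 33 \left(-25\right) 26\right)^{2}\right) - -401591 = \left(-2 + \left(-18 - 75 - 21450\right)^{2}\right) + 401591 = \left(-2 + \left(-21543\right)^{2}\right) + 401591 = \left(-2 + 464100849\right) + 401591 = 464100847 + 401591 = 464502438$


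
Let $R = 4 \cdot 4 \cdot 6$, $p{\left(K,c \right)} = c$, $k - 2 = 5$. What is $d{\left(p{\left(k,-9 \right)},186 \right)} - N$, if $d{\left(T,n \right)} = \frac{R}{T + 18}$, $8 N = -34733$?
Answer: $\frac{104455}{24} \approx 4352.3$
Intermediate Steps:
$k = 7$ ($k = 2 + 5 = 7$)
$N = - \frac{34733}{8}$ ($N = \frac{1}{8} \left(-34733\right) = - \frac{34733}{8} \approx -4341.6$)
$R = 96$ ($R = 16 \cdot 6 = 96$)
$d{\left(T,n \right)} = \frac{96}{18 + T}$ ($d{\left(T,n \right)} = \frac{96}{T + 18} = \frac{96}{18 + T}$)
$d{\left(p{\left(k,-9 \right)},186 \right)} - N = \frac{96}{18 - 9} - - \frac{34733}{8} = \frac{96}{9} + \frac{34733}{8} = 96 \cdot \frac{1}{9} + \frac{34733}{8} = \frac{32}{3} + \frac{34733}{8} = \frac{104455}{24}$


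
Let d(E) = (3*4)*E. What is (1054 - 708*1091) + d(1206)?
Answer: -756902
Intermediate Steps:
d(E) = 12*E
(1054 - 708*1091) + d(1206) = (1054 - 708*1091) + 12*1206 = (1054 - 772428) + 14472 = -771374 + 14472 = -756902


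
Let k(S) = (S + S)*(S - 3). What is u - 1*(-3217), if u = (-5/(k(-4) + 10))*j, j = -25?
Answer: 212447/66 ≈ 3218.9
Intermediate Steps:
k(S) = 2*S*(-3 + S) (k(S) = (2*S)*(-3 + S) = 2*S*(-3 + S))
u = 125/66 (u = -5/(2*(-4)*(-3 - 4) + 10)*(-25) = -5/(2*(-4)*(-7) + 10)*(-25) = -5/(56 + 10)*(-25) = -5/66*(-25) = 125/66 ≈ 1.8939)
u - 1*(-3217) = 125/66 - 1*(-3217) = 125/66 + 3217 = 212447/66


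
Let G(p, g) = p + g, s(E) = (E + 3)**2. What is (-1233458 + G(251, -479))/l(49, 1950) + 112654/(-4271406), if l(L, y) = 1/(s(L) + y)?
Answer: -12262298191971059/2135703 ≈ -5.7416e+9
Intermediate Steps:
s(E) = (3 + E)**2
G(p, g) = g + p
l(L, y) = 1/(y + (3 + L)**2) (l(L, y) = 1/((3 + L)**2 + y) = 1/(y + (3 + L)**2))
(-1233458 + G(251, -479))/l(49, 1950) + 112654/(-4271406) = (-1233458 + (-479 + 251))/(1/(1950 + (3 + 49)**2)) + 112654/(-4271406) = (-1233458 - 228)/(1/(1950 + 52**2)) + 112654*(-1/4271406) = -1233686/(1/(1950 + 2704)) - 56327/2135703 = -1233686/(1/4654) - 56327/2135703 = -1233686/1/4654 - 56327/2135703 = -1233686*4654 - 56327/2135703 = -5741574644 - 56327/2135703 = -12262298191971059/2135703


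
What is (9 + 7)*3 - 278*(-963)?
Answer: 267762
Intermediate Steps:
(9 + 7)*3 - 278*(-963) = 16*3 + 267714 = 48 + 267714 = 267762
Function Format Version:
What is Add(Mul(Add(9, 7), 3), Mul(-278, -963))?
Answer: 267762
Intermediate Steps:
Add(Mul(Add(9, 7), 3), Mul(-278, -963)) = Add(Mul(16, 3), 267714) = Add(48, 267714) = 267762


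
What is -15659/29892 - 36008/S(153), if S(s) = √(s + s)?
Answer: -15659/29892 - 18004*√34/51 ≈ -2059.0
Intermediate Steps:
S(s) = √2*√s (S(s) = √(2*s) = √2*√s)
-15659/29892 - 36008/S(153) = -15659/29892 - 36008*√34/102 = -15659/29892 - 18004*√34/51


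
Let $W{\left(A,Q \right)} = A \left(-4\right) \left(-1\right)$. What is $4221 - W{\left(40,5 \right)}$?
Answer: $4061$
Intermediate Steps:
$W{\left(A,Q \right)} = 4 A$ ($W{\left(A,Q \right)} = - 4 A \left(-1\right) = 4 A$)
$4221 - W{\left(40,5 \right)} = 4221 - 4 \cdot 40 = 4221 - 160 = 4061$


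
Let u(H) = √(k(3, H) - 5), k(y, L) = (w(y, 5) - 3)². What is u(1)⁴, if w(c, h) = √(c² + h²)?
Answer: 2668 - 456*√34 ≈ 9.0859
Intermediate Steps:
k(y, L) = (-3 + √(25 + y²))² (k(y, L) = (√(y² + 5²) - 3)² = (√(y² + 25) - 3)² = (√(25 + y²) - 3)² = (-3 + √(25 + y²))²)
u(H) = √(-5 + (-3 + √34)²) (u(H) = √((-3 + √(25 + 3²))² - 5) = √((-3 + √(25 + 9))² - 5) = √((-3 + √34)² - 5) = √(-5 + (-3 + √34)²))
u(1)⁴ = (√(38 - 6*√34))⁴ = (38 - 6*√34)²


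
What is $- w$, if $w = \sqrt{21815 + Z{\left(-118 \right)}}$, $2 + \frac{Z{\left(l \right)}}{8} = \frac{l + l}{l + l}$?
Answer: $- 3 \sqrt{2423} \approx -147.67$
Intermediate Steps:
$Z{\left(l \right)} = -8$ ($Z{\left(l \right)} = -16 + 8 \frac{l + l}{l + l} = -16 + 8 \frac{2 l}{2 l} = -16 + 8 \cdot 2 l \frac{1}{2 l} = -16 + 8 \cdot 1 = -16 + 8 = -8$)
$w = 3 \sqrt{2423}$ ($w = \sqrt{21815 - 8} = \sqrt{21807} = 3 \sqrt{2423} \approx 147.67$)
$- w = - 3 \sqrt{2423}$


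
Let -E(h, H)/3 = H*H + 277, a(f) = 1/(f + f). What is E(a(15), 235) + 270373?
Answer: 103867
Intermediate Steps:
a(f) = 1/(2*f)
E(h, H) = -831 - 3*H**2 (E(h, H) = -3*(H*H + 277) = -3*(H**2 + 277) = -3*(277 + H**2) = -831 - 3*H**2)
E(a(15), 235) + 270373 = (-831 - 3*235**2) + 270373 = (-831 - 3*55225) + 270373 = (-831 - 165675) + 270373 = -166506 + 270373 = 103867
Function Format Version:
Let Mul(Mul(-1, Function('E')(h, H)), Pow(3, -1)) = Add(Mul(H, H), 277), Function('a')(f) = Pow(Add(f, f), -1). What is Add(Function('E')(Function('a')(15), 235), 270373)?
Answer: 103867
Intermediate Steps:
Function('a')(f) = Mul(Rational(1, 2), Pow(f, -1)) (Function('a')(f) = Pow(Mul(2, f), -1) = Mul(Rational(1, 2), Pow(f, -1)))
Function('E')(h, H) = Add(-831, Mul(-3, Pow(H, 2))) (Function('E')(h, H) = Mul(-3, Add(Mul(H, H), 277)) = Mul(-3, Add(Pow(H, 2), 277)) = Mul(-3, Add(277, Pow(H, 2))) = Add(-831, Mul(-3, Pow(H, 2))))
Add(Function('E')(Function('a')(15), 235), 270373) = Add(Add(-831, Mul(-3, Pow(235, 2))), 270373) = Add(Add(-831, Mul(-3, 55225)), 270373) = Add(Add(-831, -165675), 270373) = Add(-166506, 270373) = 103867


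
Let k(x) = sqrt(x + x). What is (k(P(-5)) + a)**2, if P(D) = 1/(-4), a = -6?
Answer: (12 - I*sqrt(2))**2/4 ≈ 35.5 - 8.4853*I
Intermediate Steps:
P(D) = -1/4
k(x) = sqrt(2)*sqrt(x) (k(x) = sqrt(2*x) = sqrt(2)*sqrt(x))
(k(P(-5)) + a)**2 = (sqrt(2)*sqrt(-1/4) - 6)**2 = (sqrt(2)*(I/2) - 6)**2 = (I*sqrt(2)/2 - 6)**2 = (-6 + I*sqrt(2)/2)**2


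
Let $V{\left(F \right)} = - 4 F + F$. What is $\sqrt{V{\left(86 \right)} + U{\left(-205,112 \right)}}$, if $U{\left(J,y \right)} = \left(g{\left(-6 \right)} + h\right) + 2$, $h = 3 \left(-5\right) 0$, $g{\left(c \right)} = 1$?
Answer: $i \sqrt{255} \approx 15.969 i$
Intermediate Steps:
$V{\left(F \right)} = - 3 F$
$h = 0$ ($h = \left(-15\right) 0 = 0$)
$U{\left(J,y \right)} = 3$ ($U{\left(J,y \right)} = \left(1 + 0\right) + 2 = 1 + 2 = 3$)
$\sqrt{V{\left(86 \right)} + U{\left(-205,112 \right)}} = \sqrt{\left(-3\right) 86 + 3} = \sqrt{-258 + 3} = \sqrt{-255} = i \sqrt{255}$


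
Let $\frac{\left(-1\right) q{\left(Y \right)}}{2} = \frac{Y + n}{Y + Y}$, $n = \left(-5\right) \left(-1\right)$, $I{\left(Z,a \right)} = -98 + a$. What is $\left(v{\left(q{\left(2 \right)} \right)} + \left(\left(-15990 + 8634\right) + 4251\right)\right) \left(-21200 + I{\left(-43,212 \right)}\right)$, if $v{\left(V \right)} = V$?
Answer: $65545831$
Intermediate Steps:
$n = 5$
$q{\left(Y \right)} = - \frac{5 + Y}{Y}$ ($q{\left(Y \right)} = - 2 \frac{Y + 5}{Y + Y} = - 2 \frac{5 + Y}{2 Y} = - \frac{5 + Y}{Y}$)
$\left(v{\left(q{\left(2 \right)} \right)} + \left(\left(-15990 + 8634\right) + 4251\right)\right) \left(-21200 + I{\left(-43,212 \right)}\right) = \left(\frac{-5 - 2}{2} + \left(\left(-15990 + 8634\right) + 4251\right)\right) \left(-21200 + \left(-98 + 212\right)\right) = \left(\frac{-5 - 2}{2} + \left(-7356 + 4251\right)\right) \left(-21200 + 114\right) = \left(\frac{1}{2} \left(-7\right) - 3105\right) \left(-21086\right) = \left(- \frac{7}{2} - 3105\right) \left(-21086\right) = \left(- \frac{6217}{2}\right) \left(-21086\right) = 65545831$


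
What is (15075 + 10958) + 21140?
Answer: 47173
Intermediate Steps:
(15075 + 10958) + 21140 = 26033 + 21140 = 47173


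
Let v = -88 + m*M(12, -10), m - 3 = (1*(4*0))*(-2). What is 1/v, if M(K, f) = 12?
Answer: -1/52 ≈ -0.019231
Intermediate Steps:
m = 3 (m = 3 + (1*(4*0))*(-2) = 3 + (1*0)*(-2) = 3 + 0*(-2) = 3 + 0 = 3)
v = -52 (v = -88 + 3*12 = -88 + 36 = -52)
1/v = 1/(-52) = -1/52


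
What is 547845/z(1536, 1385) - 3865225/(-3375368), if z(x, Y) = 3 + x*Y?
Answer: 3357305044545/2393544331528 ≈ 1.4027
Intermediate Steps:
z(x, Y) = 3 + Y*x
547845/z(1536, 1385) - 3865225/(-3375368) = 547845/(3 + 1385*1536) - 3865225/(-3375368) = 547845/(3 + 2127360) - 3865225*(-1/3375368) = 547845/2127363 + 3865225/3375368 = 547845*(1/2127363) + 3865225/3375368 = 182615/709121 + 3865225/3375368 = 3357305044545/2393544331528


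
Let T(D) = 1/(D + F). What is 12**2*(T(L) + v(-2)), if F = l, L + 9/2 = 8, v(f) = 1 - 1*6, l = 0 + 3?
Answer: -9072/13 ≈ -697.85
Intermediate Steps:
l = 3
v(f) = -5 (v(f) = 1 - 6 = -5)
L = 7/2 (L = -9/2 + 8 = 7/2 ≈ 3.5000)
F = 3
T(D) = 1/(3 + D) (T(D) = 1/(D + 3) = 1/(3 + D))
12**2*(T(L) + v(-2)) = 12**2*(1/(3 + 7/2) - 5) = 144*(1/(13/2) - 5) = 144*(2/13 - 5) = 144*(-63/13) = -9072/13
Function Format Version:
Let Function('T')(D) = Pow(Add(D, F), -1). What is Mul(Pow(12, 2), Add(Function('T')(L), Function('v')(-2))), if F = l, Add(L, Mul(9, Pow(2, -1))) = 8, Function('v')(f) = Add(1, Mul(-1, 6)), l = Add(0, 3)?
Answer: Rational(-9072, 13) ≈ -697.85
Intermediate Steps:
l = 3
Function('v')(f) = -5 (Function('v')(f) = Add(1, -6) = -5)
L = Rational(7, 2) (L = Add(Rational(-9, 2), 8) = Rational(7, 2) ≈ 3.5000)
F = 3
Function('T')(D) = Pow(Add(3, D), -1) (Function('T')(D) = Pow(Add(D, 3), -1) = Pow(Add(3, D), -1))
Mul(Pow(12, 2), Add(Function('T')(L), Function('v')(-2))) = Mul(Pow(12, 2), Add(Pow(Add(3, Rational(7, 2)), -1), -5)) = Mul(144, Add(Pow(Rational(13, 2), -1), -5)) = Mul(144, Add(Rational(2, 13), -5)) = Mul(144, Rational(-63, 13)) = Rational(-9072, 13)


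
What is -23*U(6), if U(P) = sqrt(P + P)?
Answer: -46*sqrt(3) ≈ -79.674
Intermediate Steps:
U(P) = sqrt(2)*sqrt(P) (U(P) = sqrt(2*P) = sqrt(2)*sqrt(P))
-23*U(6) = -23*sqrt(2)*sqrt(6) = -46*sqrt(3)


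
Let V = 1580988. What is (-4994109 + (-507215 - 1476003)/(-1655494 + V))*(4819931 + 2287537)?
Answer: -1322305692579429024/37253 ≈ -3.5495e+13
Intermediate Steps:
(-4994109 + (-507215 - 1476003)/(-1655494 + V))*(4819931 + 2287537) = (-4994109 + (-507215 - 1476003)/(-1655494 + 1580988))*(4819931 + 2287537) = (-4994109 - 1983218/(-74506))*7107468 = (-4994109 - 1983218*(-1/74506))*7107468 = (-4994109 + 991609/37253)*7107468 = -186044550968/37253*7107468 = -1322305692579429024/37253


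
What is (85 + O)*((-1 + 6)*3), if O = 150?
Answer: 3525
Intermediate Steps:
(85 + O)*((-1 + 6)*3) = (85 + 150)*((-1 + 6)*3) = 235*(5*3) = 235*15 = 3525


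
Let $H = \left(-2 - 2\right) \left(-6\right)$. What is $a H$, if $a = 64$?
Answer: $1536$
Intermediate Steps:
$H = 24$ ($H = \left(-4\right) \left(-6\right) = 24$)
$a H = 64 \cdot 24 = 1536$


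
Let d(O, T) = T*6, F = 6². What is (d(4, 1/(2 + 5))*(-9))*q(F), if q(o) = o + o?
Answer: -3888/7 ≈ -555.43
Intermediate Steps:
F = 36
d(O, T) = 6*T
q(o) = 2*o
(d(4, 1/(2 + 5))*(-9))*q(F) = ((6/(2 + 5))*(-9))*(2*36) = ((6/7)*(-9))*72 = -54/7*72 = -3888/7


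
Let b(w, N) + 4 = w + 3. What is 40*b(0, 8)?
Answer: -40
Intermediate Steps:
b(w, N) = -1 + w (b(w, N) = -4 + (w + 3) = -4 + (3 + w) = -1 + w)
40*b(0, 8) = 40*(-1 + 0) = 40*(-1) = -40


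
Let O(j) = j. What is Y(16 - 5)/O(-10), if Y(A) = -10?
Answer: 1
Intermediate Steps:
Y(16 - 5)/O(-10) = -10/(-10) = -10*(-⅒) = 1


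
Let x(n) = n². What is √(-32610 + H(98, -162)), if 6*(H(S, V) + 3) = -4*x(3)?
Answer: I*√32619 ≈ 180.61*I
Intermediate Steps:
H(S, V) = -9 (H(S, V) = -3 + (-4*3²)/6 = -3 + (-4*9)/6 = -3 + (⅙)*(-36) = -3 - 6 = -9)
√(-32610 + H(98, -162)) = √(-32610 - 9) = √(-32619) = I*√32619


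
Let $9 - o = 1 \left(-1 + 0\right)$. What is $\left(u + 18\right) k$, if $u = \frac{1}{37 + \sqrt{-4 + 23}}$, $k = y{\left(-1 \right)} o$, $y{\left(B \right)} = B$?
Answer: $- \frac{24337}{135} + \frac{\sqrt{19}}{135} \approx -180.24$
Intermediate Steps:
$o = 10$ ($o = 9 - 1 \left(-1 + 0\right) = 9 - 1 \left(-1\right) = 9 - -1 = 9 + 1 = 10$)
$k = -10$ ($k = \left(-1\right) 10 = -10$)
$u = \frac{1}{37 + \sqrt{19}} \approx 0.024179$
$\left(u + 18\right) k = \left(\left(\frac{37}{1350} - \frac{\sqrt{19}}{1350}\right) + 18\right) \left(-10\right) = \left(\frac{24337}{1350} - \frac{\sqrt{19}}{1350}\right) \left(-10\right) = - \frac{24337}{135} + \frac{\sqrt{19}}{135}$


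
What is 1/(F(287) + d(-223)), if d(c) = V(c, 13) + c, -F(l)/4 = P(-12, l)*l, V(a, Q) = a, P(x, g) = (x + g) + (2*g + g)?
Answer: -1/1304574 ≈ -7.6653e-7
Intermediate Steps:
P(x, g) = x + 4*g (P(x, g) = (g + x) + 3*g = x + 4*g)
F(l) = -4*l*(-12 + 4*l) (F(l) = -4*(-12 + 4*l)*l = -4*l*(-12 + 4*l))
d(c) = 2*c (d(c) = c + c = 2*c)
1/(F(287) + d(-223)) = 1/(16*287*(3 - 1*287) + 2*(-223)) = 1/(16*287*(3 - 287) - 446) = 1/(16*287*(-284) - 446) = 1/(-1304128 - 446) = 1/(-1304574) = -1/1304574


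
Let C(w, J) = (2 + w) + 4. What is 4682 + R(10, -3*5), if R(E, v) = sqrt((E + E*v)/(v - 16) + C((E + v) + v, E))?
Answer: 4682 + 7*I*sqrt(186)/31 ≈ 4682.0 + 3.0796*I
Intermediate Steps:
C(w, J) = 6 + w
R(E, v) = sqrt(6 + E + 2*v + (E + E*v)/(-16 + v)) (R(E, v) = sqrt((E + E*v)/(v - 16) + (6 + ((E + v) + v))) = sqrt((E + E*v)/(-16 + v) + (6 + (E + 2*v))) = sqrt((E + E*v)/(-16 + v) + (6 + E + 2*v)) = sqrt(6 + E + 2*v + (E + E*v)/(-16 + v)))
4682 + R(10, -3*5) = 4682 + sqrt((10 + 10*(-3*5) + (-16 - 3*5)*(6 + 10 + 2*(-3*5)))/(-16 - 3*5)) = 4682 + sqrt((10 + 10*(-15) + (-16 - 15)*(6 + 10 + 2*(-15)))/(-16 - 15)) = 4682 + sqrt((10 - 150 - 31*(6 + 10 - 30))/(-31)) = 4682 + sqrt(-(10 - 150 - 31*(-14))/31) = 4682 + sqrt(-(10 - 150 + 434)/31) = 4682 + sqrt(-1/31*294) = 4682 + sqrt(-294/31) = 4682 + 7*I*sqrt(186)/31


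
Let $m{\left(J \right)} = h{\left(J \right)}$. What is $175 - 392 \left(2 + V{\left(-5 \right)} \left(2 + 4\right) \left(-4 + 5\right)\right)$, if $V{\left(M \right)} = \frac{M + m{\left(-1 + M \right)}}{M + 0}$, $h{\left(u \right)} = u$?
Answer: $- \frac{28917}{5} \approx -5783.4$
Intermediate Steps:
$m{\left(J \right)} = J$
$V{\left(M \right)} = \frac{-1 + 2 M}{M}$ ($V{\left(M \right)} = \frac{M + \left(-1 + M\right)}{M + 0} = \frac{-1 + 2 M}{M}$)
$175 - 392 \left(2 + V{\left(-5 \right)} \left(2 + 4\right) \left(-4 + 5\right)\right) = 175 - 392 \left(2 + \left(2 - \frac{1}{-5}\right) \left(2 + 4\right) \left(-4 + 5\right)\right) = 175 - 392 \left(2 + \left(2 - - \frac{1}{5}\right) 6 \cdot 1\right) = 175 - 392 \left(2 + \left(2 + \frac{1}{5}\right) 6\right) = 175 - 392 \left(2 + \frac{11}{5} \cdot 6\right) = 175 - 392 \left(2 + \frac{66}{5}\right) = 175 - \frac{29792}{5} = - \frac{28917}{5}$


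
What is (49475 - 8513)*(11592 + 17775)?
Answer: 1202931054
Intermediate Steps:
(49475 - 8513)*(11592 + 17775) = 40962*29367 = 1202931054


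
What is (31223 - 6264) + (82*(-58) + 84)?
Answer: 20287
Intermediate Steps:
(31223 - 6264) + (82*(-58) + 84) = 24959 + (-4756 + 84) = 24959 - 4672 = 20287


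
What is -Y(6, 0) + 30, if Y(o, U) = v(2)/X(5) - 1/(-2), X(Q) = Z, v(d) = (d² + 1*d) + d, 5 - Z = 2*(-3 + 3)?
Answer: 279/10 ≈ 27.900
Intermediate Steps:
Z = 5 (Z = 5 - 2*(-3 + 3) = 5 - 2*0 = 5 - 1*0 = 5 + 0 = 5)
v(d) = d² + 2*d (v(d) = (d² + d) + d = (d + d²) + d = d² + 2*d)
X(Q) = 5
Y(o, U) = 21/10 (Y(o, U) = (2*(2 + 2))/5 - 1/(-2) = (2*4)*(⅕) - 1*(-½) = 8*(⅕) + ½ = 8/5 + ½ = 21/10)
-Y(6, 0) + 30 = -1*21/10 + 30 = -21/10 + 30 = 279/10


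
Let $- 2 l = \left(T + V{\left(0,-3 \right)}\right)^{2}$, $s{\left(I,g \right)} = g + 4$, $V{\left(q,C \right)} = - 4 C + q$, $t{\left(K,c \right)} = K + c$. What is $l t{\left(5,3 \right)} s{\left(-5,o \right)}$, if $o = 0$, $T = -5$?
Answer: $-784$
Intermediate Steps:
$V{\left(q,C \right)} = q - 4 C$
$s{\left(I,g \right)} = 4 + g$
$l = - \frac{49}{2}$ ($l = - \frac{\left(-5 + \left(0 - -12\right)\right)^{2}}{2} = - \frac{\left(-5 + \left(0 + 12\right)\right)^{2}}{2} = - \frac{\left(-5 + 12\right)^{2}}{2} = - \frac{7^{2}}{2} = \left(- \frac{1}{2}\right) 49 = - \frac{49}{2} \approx -24.5$)
$l t{\left(5,3 \right)} s{\left(-5,o \right)} = - \frac{49 \left(5 + 3\right)}{2} \left(4 + 0\right) = \left(- \frac{49}{2}\right) 8 \cdot 4 = \left(-196\right) 4 = -784$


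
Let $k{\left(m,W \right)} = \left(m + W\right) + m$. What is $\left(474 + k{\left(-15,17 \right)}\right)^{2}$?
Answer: $212521$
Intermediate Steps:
$k{\left(m,W \right)} = W + 2 m$ ($k{\left(m,W \right)} = \left(W + m\right) + m = W + 2 m$)
$\left(474 + k{\left(-15,17 \right)}\right)^{2} = \left(474 + \left(17 + 2 \left(-15\right)\right)\right)^{2} = \left(474 + \left(17 - 30\right)\right)^{2} = \left(474 - 13\right)^{2} = 461^{2} = 212521$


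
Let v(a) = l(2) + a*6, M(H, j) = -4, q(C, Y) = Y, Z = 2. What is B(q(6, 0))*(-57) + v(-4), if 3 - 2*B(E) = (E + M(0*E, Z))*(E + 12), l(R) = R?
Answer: -2951/2 ≈ -1475.5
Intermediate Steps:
v(a) = 2 + 6*a (v(a) = 2 + a*6 = 2 + 6*a)
B(E) = 3/2 - (-4 + E)*(12 + E)/2 (B(E) = 3/2 - (E - 4)*(E + 12)/2 = 3/2 - (-4 + E)*(12 + E)/2)
B(q(6, 0))*(-57) + v(-4) = (51/2 - 4*0 - ½*0²)*(-57) + (2 + 6*(-4)) = (51/2 + 0 - ½*0)*(-57) + (2 - 24) = (51/2 + 0 + 0)*(-57) - 22 = (51/2)*(-57) - 22 = -2907/2 - 22 = -2951/2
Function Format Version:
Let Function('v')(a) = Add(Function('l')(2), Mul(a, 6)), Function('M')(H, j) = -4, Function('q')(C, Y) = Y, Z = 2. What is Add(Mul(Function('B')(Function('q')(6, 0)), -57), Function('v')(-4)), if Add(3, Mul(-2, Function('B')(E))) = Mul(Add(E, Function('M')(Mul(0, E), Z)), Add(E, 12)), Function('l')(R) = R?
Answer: Rational(-2951, 2) ≈ -1475.5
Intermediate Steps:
Function('v')(a) = Add(2, Mul(6, a)) (Function('v')(a) = Add(2, Mul(a, 6)) = Add(2, Mul(6, a)))
Function('B')(E) = Add(Rational(3, 2), Mul(Rational(-1, 2), Add(-4, E), Add(12, E))) (Function('B')(E) = Add(Rational(3, 2), Mul(Rational(-1, 2), Mul(Add(E, -4), Add(E, 12)))) = Add(Rational(3, 2), Mul(Rational(-1, 2), Mul(Add(-4, E), Add(12, E)))) = Add(Rational(3, 2), Mul(Rational(-1, 2), Add(-4, E), Add(12, E))))
Add(Mul(Function('B')(Function('q')(6, 0)), -57), Function('v')(-4)) = Add(Mul(Add(Rational(51, 2), Mul(-4, 0), Mul(Rational(-1, 2), Pow(0, 2))), -57), Add(2, Mul(6, -4))) = Add(Mul(Add(Rational(51, 2), 0, Mul(Rational(-1, 2), 0)), -57), Add(2, -24)) = Add(Mul(Add(Rational(51, 2), 0, 0), -57), -22) = Add(Mul(Rational(51, 2), -57), -22) = Add(Rational(-2907, 2), -22) = Rational(-2951, 2)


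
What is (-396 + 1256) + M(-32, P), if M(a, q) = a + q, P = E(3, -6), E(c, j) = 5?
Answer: 833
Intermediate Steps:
P = 5
(-396 + 1256) + M(-32, P) = (-396 + 1256) + (-32 + 5) = 860 - 27 = 833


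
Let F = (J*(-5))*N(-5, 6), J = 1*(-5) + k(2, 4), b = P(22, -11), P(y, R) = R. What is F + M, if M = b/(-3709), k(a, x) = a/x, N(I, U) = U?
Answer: 500726/3709 ≈ 135.00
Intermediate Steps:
b = -11
J = -9/2 (J = 1*(-5) + 2/4 = -5 + 2*(1/4) = -5 + 1/2 = -9/2 ≈ -4.5000)
M = 11/3709 (M = -11/(-3709) = -11*(-1/3709) = 11/3709 ≈ 0.0029658)
F = 135 (F = -9/2*(-5)*6 = (45/2)*6 = 135)
F + M = 135 + 11/3709 = 500726/3709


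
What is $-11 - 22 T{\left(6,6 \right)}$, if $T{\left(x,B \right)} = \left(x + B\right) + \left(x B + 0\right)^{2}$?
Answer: $-28787$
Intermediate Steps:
$T{\left(x,B \right)} = B + x + B^{2} x^{2}$ ($T{\left(x,B \right)} = \left(B + x\right) + \left(B x + 0\right)^{2} = \left(B + x\right) + \left(B x\right)^{2} = \left(B + x\right) + B^{2} x^{2} = B + x + B^{2} x^{2}$)
$-11 - 22 T{\left(6,6 \right)} = -11 - 22 \left(6 + 6 + 6^{2} \cdot 6^{2}\right) = -11 - 22 \left(6 + 6 + 36 \cdot 36\right) = -11 - 22 \left(6 + 6 + 1296\right) = -11 - 28776 = -28787$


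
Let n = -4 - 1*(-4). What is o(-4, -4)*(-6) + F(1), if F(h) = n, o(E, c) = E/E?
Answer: -6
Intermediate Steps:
o(E, c) = 1
n = 0 (n = -4 + 4 = 0)
F(h) = 0
o(-4, -4)*(-6) + F(1) = 1*(-6) + 0 = -6 + 0 = -6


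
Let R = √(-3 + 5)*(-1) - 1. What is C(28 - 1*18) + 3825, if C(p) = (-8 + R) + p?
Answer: 3826 - √2 ≈ 3824.6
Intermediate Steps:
R = -1 - √2 (R = √2*(-1) - 1 = -√2 - 1 = -1 - √2 ≈ -2.4142)
C(p) = -9 + p - √2 (C(p) = (-8 + (-1 - √2)) + p = (-9 - √2) + p = -9 + p - √2)
C(28 - 1*18) + 3825 = (-9 + (28 - 1*18) - √2) + 3825 = (-9 + (28 - 18) - √2) + 3825 = (-9 + 10 - √2) + 3825 = (1 - √2) + 3825 = 3826 - √2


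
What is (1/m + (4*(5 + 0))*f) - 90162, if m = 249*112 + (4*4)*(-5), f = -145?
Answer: -2587868095/27808 ≈ -93062.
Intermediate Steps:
m = 27808 (m = 27888 + 16*(-5) = 27888 - 80 = 27808)
(1/m + (4*(5 + 0))*f) - 90162 = (1/27808 + (4*(5 + 0))*(-145)) - 90162 = (1/27808 + (4*5)*(-145)) - 90162 = (1/27808 + 20*(-145)) - 90162 = (1/27808 - 2900) - 90162 = -80643199/27808 - 90162 = -2587868095/27808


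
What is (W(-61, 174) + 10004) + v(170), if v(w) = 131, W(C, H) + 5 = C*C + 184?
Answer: 14035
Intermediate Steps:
W(C, H) = 179 + C² (W(C, H) = -5 + (C*C + 184) = -5 + (C² + 184) = -5 + (184 + C²) = 179 + C²)
(W(-61, 174) + 10004) + v(170) = ((179 + (-61)²) + 10004) + 131 = ((179 + 3721) + 10004) + 131 = (3900 + 10004) + 131 = 13904 + 131 = 14035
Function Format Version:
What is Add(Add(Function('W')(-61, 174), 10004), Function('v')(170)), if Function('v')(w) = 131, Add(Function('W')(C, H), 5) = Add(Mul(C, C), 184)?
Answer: 14035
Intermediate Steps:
Function('W')(C, H) = Add(179, Pow(C, 2)) (Function('W')(C, H) = Add(-5, Add(Mul(C, C), 184)) = Add(-5, Add(Pow(C, 2), 184)) = Add(-5, Add(184, Pow(C, 2))) = Add(179, Pow(C, 2)))
Add(Add(Function('W')(-61, 174), 10004), Function('v')(170)) = Add(Add(Add(179, Pow(-61, 2)), 10004), 131) = Add(Add(Add(179, 3721), 10004), 131) = Add(Add(3900, 10004), 131) = Add(13904, 131) = 14035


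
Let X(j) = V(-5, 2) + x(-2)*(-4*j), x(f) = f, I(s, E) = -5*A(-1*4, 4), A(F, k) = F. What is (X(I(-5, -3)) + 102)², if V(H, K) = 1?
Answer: 69169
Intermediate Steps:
I(s, E) = 20 (I(s, E) = -(-5)*4 = -5*(-4) = 20)
X(j) = 1 + 8*j (X(j) = 1 - (-8)*j = 1 + 8*j)
(X(I(-5, -3)) + 102)² = ((1 + 8*20) + 102)² = ((1 + 160) + 102)² = (161 + 102)² = 263² = 69169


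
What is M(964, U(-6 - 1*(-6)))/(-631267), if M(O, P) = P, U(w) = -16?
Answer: 16/631267 ≈ 2.5346e-5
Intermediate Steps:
M(964, U(-6 - 1*(-6)))/(-631267) = -16/(-631267) = -16*(-1/631267) = 16/631267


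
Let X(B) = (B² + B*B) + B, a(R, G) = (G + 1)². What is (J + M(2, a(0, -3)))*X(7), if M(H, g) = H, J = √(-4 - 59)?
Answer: 210 + 315*I*√7 ≈ 210.0 + 833.41*I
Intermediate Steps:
J = 3*I*√7 (J = √(-63) = 3*I*√7 ≈ 7.9373*I)
a(R, G) = (1 + G)²
X(B) = B + 2*B² (X(B) = (B² + B²) + B = 2*B² + B = B + 2*B²)
(J + M(2, a(0, -3)))*X(7) = (3*I*√7 + 2)*(7*(1 + 2*7)) = (2 + 3*I*√7)*(7*(1 + 14)) = (2 + 3*I*√7)*(7*15) = (2 + 3*I*√7)*105 = 210 + 315*I*√7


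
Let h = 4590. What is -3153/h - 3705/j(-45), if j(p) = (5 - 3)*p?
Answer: 30967/765 ≈ 40.480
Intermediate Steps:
j(p) = 2*p
-3153/h - 3705/j(-45) = -3153/4590 - 3705/(2*(-45)) = -3153*1/4590 - 3705/(-90) = -1051/1530 - 3705*(-1/90) = -1051/1530 + 247/6 = 30967/765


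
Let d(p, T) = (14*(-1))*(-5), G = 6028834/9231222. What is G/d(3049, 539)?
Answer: 430631/46156110 ≈ 0.0093299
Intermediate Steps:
G = 430631/659373 (G = 6028834*(1/9231222) = 430631/659373 ≈ 0.65309)
d(p, T) = 70 (d(p, T) = -14*(-5) = 70)
G/d(3049, 539) = (430631/659373)/70 = (430631/659373)*(1/70) = 430631/46156110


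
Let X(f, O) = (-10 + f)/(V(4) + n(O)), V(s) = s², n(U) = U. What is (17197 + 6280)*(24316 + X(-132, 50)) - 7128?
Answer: 18836700065/33 ≈ 5.7081e+8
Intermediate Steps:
X(f, O) = (-10 + f)/(16 + O) (X(f, O) = (-10 + f)/(4² + O) = (-10 + f)/(16 + O))
(17197 + 6280)*(24316 + X(-132, 50)) - 7128 = (17197 + 6280)*(24316 + (-10 - 132)/(16 + 50)) - 7128 = 23477*(24316 - 142/66) - 7128 = 23477*(24316 + (1/66)*(-142)) - 7128 = 23477*(24316 - 71/33) - 7128 = 23477*(802357/33) - 7128 = 18836935289/33 - 7128 = 18836700065/33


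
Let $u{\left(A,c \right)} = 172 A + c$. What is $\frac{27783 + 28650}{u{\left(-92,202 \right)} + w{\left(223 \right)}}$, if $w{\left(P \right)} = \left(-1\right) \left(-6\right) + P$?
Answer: $- \frac{18811}{5131} \approx -3.6661$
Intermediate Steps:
$u{\left(A,c \right)} = c + 172 A$
$w{\left(P \right)} = 6 + P$
$\frac{27783 + 28650}{u{\left(-92,202 \right)} + w{\left(223 \right)}} = \frac{27783 + 28650}{\left(202 + 172 \left(-92\right)\right) + \left(6 + 223\right)} = \frac{56433}{\left(202 - 15824\right) + 229} = \frac{56433}{-15622 + 229} = \frac{56433}{-15393} = 56433 \left(- \frac{1}{15393}\right) = - \frac{18811}{5131}$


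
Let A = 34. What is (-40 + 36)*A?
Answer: -136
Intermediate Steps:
(-40 + 36)*A = (-40 + 36)*34 = -4*34 = -136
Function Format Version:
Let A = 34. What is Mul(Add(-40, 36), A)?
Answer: -136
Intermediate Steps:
Mul(Add(-40, 36), A) = Mul(Add(-40, 36), 34) = Mul(-4, 34) = -136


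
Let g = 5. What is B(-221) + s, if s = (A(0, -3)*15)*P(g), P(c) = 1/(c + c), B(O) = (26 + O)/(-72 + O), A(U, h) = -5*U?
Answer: 195/293 ≈ 0.66553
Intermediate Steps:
B(O) = (26 + O)/(-72 + O)
P(c) = 1/(2*c)
s = 0 (s = (-5*0*15)*((½)/5) = (0*15)*((½)*(⅕)) = 0*(⅒) = 0)
B(-221) + s = (26 - 221)/(-72 - 221) + 0 = -195/(-293) + 0 = -1/293*(-195) + 0 = 195/293 + 0 = 195/293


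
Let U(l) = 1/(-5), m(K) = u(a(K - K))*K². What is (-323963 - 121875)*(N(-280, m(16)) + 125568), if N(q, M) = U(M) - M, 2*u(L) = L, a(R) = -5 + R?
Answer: -281341165682/5 ≈ -5.6268e+10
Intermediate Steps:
u(L) = L/2
m(K) = -5*K²/2 (m(K) = ((-5 + (K - K))/2)*K² = ((-5 + 0)/2)*K² = ((½)*(-5))*K² = -5*K²/2)
U(l) = -⅕
N(q, M) = -⅕ - M
(-323963 - 121875)*(N(-280, m(16)) + 125568) = (-323963 - 121875)*((-⅕ - (-5)*16²/2) + 125568) = -445838*((-⅕ - (-5)*256/2) + 125568) = -445838*((-⅕ - 1*(-640)) + 125568) = -445838*((-⅕ + 640) + 125568) = -445838*(3199/5 + 125568) = -445838*631039/5 = -281341165682/5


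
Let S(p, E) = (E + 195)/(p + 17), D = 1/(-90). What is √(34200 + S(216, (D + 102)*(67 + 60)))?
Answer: √1673772469390/6990 ≈ 185.08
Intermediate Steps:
D = -1/90 ≈ -0.011111
S(p, E) = (195 + E)/(17 + p)
√(34200 + S(216, (D + 102)*(67 + 60))) = √(34200 + (195 + (-1/90 + 102)*(67 + 60))/(17 + 216)) = √(34200 + (195 + (9179/90)*127)/233) = √(34200 + (195 + 1165733/90)/233) = √(34200 + (1/233)*(1183283/90)) = √(34200 + 1183283/20970) = √(718357283/20970) = √1673772469390/6990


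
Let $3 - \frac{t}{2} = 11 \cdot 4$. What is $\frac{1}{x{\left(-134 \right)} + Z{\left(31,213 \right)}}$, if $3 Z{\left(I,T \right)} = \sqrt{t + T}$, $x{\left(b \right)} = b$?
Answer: $- \frac{1206}{161473} - \frac{3 \sqrt{131}}{161473} \approx -0.0076814$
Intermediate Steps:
$t = -82$ ($t = 6 - 2 \cdot 11 \cdot 4 = 6 - 88 = -82$)
$Z{\left(I,T \right)} = \frac{\sqrt{-82 + T}}{3}$
$\frac{1}{x{\left(-134 \right)} + Z{\left(31,213 \right)}} = \frac{1}{-134 + \frac{\sqrt{-82 + 213}}{3}} = \frac{1}{-134 + \frac{\sqrt{131}}{3}}$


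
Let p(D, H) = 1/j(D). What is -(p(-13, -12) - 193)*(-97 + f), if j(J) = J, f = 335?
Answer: 597380/13 ≈ 45952.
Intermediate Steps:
p(D, H) = 1/D
-(p(-13, -12) - 193)*(-97 + f) = -(1/(-13) - 193)*(-97 + 335) = -(-1/13 - 193)*238 = -(-2510)*238/13 = -1*(-597380/13) = 597380/13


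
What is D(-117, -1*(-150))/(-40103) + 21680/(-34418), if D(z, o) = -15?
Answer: -434458385/690132527 ≈ -0.62953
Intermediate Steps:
D(-117, -1*(-150))/(-40103) + 21680/(-34418) = -15/(-40103) + 21680/(-34418) = -15*(-1/40103) + 21680*(-1/34418) = 15/40103 - 10840/17209 = -434458385/690132527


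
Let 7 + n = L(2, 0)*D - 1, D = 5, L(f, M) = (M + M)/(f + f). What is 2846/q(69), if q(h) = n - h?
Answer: -2846/77 ≈ -36.961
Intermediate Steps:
L(f, M) = M/f (L(f, M) = (2*M)/((2*f)) = (2*M)*(1/(2*f)) = M/f)
n = -8 (n = -7 + ((0/2)*5 - 1) = -7 + ((0*(½))*5 - 1) = -7 + (0*5 - 1) = -7 + (0 - 1) = -7 - 1 = -8)
q(h) = -8 - h
2846/q(69) = 2846/(-8 - 1*69) = 2846/(-8 - 69) = 2846/(-77) = 2846*(-1/77) = -2846/77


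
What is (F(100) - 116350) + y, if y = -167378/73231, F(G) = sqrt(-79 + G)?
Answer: -8520594228/73231 + sqrt(21) ≈ -1.1635e+5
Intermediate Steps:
y = -167378/73231 (y = -167378*1/73231 = -167378/73231 ≈ -2.2856)
(F(100) - 116350) + y = (sqrt(-79 + 100) - 116350) - 167378/73231 = (sqrt(21) - 116350) - 167378/73231 = (-116350 + sqrt(21)) - 167378/73231 = -8520594228/73231 + sqrt(21)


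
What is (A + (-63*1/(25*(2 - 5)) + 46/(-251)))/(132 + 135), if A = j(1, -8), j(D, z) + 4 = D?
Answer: -14704/1675425 ≈ -0.0087763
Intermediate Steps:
j(D, z) = -4 + D
A = -3 (A = -4 + 1 = -3)
(A + (-63*1/(25*(2 - 5)) + 46/(-251)))/(132 + 135) = (-3 + (-63*1/(25*(2 - 5)) + 46/(-251)))/(132 + 135) = (-3 + (-63/((5*(-3))*5) + 46*(-1/251)))/267 = (-3 + (-63/((-15*5)) - 46/251))*(1/267) = (-3 + (-63/(-75) - 46/251))*(1/267) = (-3 + (-63*(-1/75) - 46/251))*(1/267) = (-3 + (21/25 - 46/251))*(1/267) = (-3 + 4121/6275)*(1/267) = -14704/6275*1/267 = -14704/1675425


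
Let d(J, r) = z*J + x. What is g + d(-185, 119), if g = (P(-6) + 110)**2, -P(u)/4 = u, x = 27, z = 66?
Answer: 5773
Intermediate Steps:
P(u) = -4*u
d(J, r) = 27 + 66*J (d(J, r) = 66*J + 27 = 27 + 66*J)
g = 17956 (g = (-4*(-6) + 110)**2 = (24 + 110)**2 = 134**2 = 17956)
g + d(-185, 119) = 17956 + (27 + 66*(-185)) = 17956 + (27 - 12210) = 17956 - 12183 = 5773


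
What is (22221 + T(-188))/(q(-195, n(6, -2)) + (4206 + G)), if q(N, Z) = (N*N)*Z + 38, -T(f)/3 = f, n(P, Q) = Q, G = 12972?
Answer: -22785/58834 ≈ -0.38728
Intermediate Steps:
T(f) = -3*f
q(N, Z) = 38 + Z*N² (q(N, Z) = N²*Z + 38 = Z*N² + 38 = 38 + Z*N²)
(22221 + T(-188))/(q(-195, n(6, -2)) + (4206 + G)) = (22221 - 3*(-188))/((38 - 2*(-195)²) + (4206 + 12972)) = (22221 + 564)/((38 - 2*38025) + 17178) = 22785/((38 - 76050) + 17178) = 22785/(-76012 + 17178) = 22785/(-58834) = 22785*(-1/58834) = -22785/58834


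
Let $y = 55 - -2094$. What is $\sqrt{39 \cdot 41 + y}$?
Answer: $2 \sqrt{937} \approx 61.221$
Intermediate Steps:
$y = 2149$ ($y = 55 + 2094 = 2149$)
$\sqrt{39 \cdot 41 + y} = \sqrt{39 \cdot 41 + 2149} = \sqrt{1599 + 2149} = \sqrt{3748} = 2 \sqrt{937}$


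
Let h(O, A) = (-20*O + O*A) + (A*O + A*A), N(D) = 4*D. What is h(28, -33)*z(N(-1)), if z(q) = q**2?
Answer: -21104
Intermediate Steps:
h(O, A) = A**2 - 20*O + 2*A*O (h(O, A) = (-20*O + A*O) + (A*O + A**2) = (-20*O + A*O) + (A**2 + A*O) = A**2 - 20*O + 2*A*O)
h(28, -33)*z(N(-1)) = ((-33)**2 - 20*28 + 2*(-33)*28)*(4*(-1))**2 = (1089 - 560 - 1848)*(-4)**2 = -1319*16 = -21104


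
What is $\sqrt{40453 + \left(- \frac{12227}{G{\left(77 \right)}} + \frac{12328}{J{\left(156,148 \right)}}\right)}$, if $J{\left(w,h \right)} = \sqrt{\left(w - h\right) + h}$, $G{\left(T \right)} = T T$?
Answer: $\frac{\sqrt{364786920810 + 1425307884 \sqrt{39}}}{3003} \approx 203.56$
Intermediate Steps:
$G{\left(T \right)} = T^{2}$
$J{\left(w,h \right)} = \sqrt{w}$
$\sqrt{40453 + \left(- \frac{12227}{G{\left(77 \right)}} + \frac{12328}{J{\left(156,148 \right)}}\right)} = \sqrt{40453 + \left(- \frac{12227}{77^{2}} + \frac{12328}{\sqrt{156}}\right)} = \sqrt{40453 + \left(- \frac{12227}{5929} + \frac{12328}{2 \sqrt{39}}\right)} = \sqrt{40453 + \left(\left(-12227\right) \frac{1}{5929} + 12328 \frac{\sqrt{39}}{78}\right)} = \sqrt{40453 - \left(\frac{12227}{5929} - \frac{6164 \sqrt{39}}{39}\right)} = \sqrt{\frac{239833610}{5929} + \frac{6164 \sqrt{39}}{39}}$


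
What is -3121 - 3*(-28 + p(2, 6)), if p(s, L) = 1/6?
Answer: -6075/2 ≈ -3037.5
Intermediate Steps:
p(s, L) = ⅙
-3121 - 3*(-28 + p(2, 6)) = -3121 - 3*(-28 + ⅙) = -3121 - 3*(-167)/6 = -3121 - 1*(-167/2) = -3121 + 167/2 = -6075/2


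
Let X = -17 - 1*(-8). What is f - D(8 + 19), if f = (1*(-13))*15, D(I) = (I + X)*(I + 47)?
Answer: -1527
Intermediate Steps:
X = -9 (X = -17 + 8 = -9)
D(I) = (-9 + I)*(47 + I) (D(I) = (I - 9)*(I + 47) = (-9 + I)*(47 + I))
f = -195 (f = -13*15 = -195)
f - D(8 + 19) = -195 - (-423 + (8 + 19)**2 + 38*(8 + 19)) = -195 - (-423 + 27**2 + 38*27) = -195 - (-423 + 729 + 1026) = -195 - 1*1332 = -195 - 1332 = -1527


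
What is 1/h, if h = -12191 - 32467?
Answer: -1/44658 ≈ -2.2392e-5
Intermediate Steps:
h = -44658
1/h = 1/(-44658) = -1/44658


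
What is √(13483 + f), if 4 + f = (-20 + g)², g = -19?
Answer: 50*√6 ≈ 122.47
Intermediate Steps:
f = 1517 (f = -4 + (-20 - 19)² = -4 + (-39)² = -4 + 1521 = 1517)
√(13483 + f) = √(13483 + 1517) = √15000 = 50*√6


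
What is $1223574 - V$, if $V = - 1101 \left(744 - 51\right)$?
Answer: $1986567$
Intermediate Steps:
$V = -762993$ ($V = \left(-1101\right) 693 = -762993$)
$1223574 - V = 1223574 - -762993 = 1223574 + 762993 = 1986567$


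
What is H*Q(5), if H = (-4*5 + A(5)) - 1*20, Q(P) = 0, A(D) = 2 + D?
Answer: 0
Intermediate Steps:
H = -33 (H = (-4*5 + (2 + 5)) - 1*20 = (-20 + 7) - 20 = -13 - 20 = -33)
H*Q(5) = -33*0 = 0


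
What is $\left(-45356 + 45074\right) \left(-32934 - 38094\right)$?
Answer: $20029896$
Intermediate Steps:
$\left(-45356 + 45074\right) \left(-32934 - 38094\right) = \left(-282\right) \left(-71028\right) = 20029896$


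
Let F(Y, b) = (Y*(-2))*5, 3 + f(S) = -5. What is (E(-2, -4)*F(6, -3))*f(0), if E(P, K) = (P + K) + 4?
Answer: -960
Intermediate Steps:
f(S) = -8 (f(S) = -3 - 5 = -8)
E(P, K) = 4 + K + P (E(P, K) = (K + P) + 4 = 4 + K + P)
F(Y, b) = -10*Y (F(Y, b) = -2*Y*5 = -10*Y)
(E(-2, -4)*F(6, -3))*f(0) = ((4 - 4 - 2)*(-10*6))*(-8) = -2*(-60)*(-8) = 120*(-8) = -960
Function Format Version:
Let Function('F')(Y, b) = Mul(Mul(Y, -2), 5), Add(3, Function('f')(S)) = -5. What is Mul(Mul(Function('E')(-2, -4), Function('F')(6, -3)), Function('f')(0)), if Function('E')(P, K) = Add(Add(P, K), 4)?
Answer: -960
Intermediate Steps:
Function('f')(S) = -8 (Function('f')(S) = Add(-3, -5) = -8)
Function('E')(P, K) = Add(4, K, P) (Function('E')(P, K) = Add(Add(K, P), 4) = Add(4, K, P))
Function('F')(Y, b) = Mul(-10, Y) (Function('F')(Y, b) = Mul(Mul(-2, Y), 5) = Mul(-10, Y))
Mul(Mul(Function('E')(-2, -4), Function('F')(6, -3)), Function('f')(0)) = Mul(Mul(Add(4, -4, -2), Mul(-10, 6)), -8) = Mul(Mul(-2, -60), -8) = Mul(120, -8) = -960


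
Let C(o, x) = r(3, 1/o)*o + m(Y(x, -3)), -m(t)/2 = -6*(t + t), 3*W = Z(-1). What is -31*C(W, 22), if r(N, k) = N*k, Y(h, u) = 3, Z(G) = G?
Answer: -2325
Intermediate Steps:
W = -⅓ (W = (⅓)*(-1) = -⅓ ≈ -0.33333)
m(t) = 24*t (m(t) = -(-12)*(t + t) = -(-12)*2*t = -(-24)*t = 24*t)
C(o, x) = 75 (C(o, x) = (3/o)*o + 24*3 = 3 + 72 = 75)
-31*C(W, 22) = -31*75 = -2325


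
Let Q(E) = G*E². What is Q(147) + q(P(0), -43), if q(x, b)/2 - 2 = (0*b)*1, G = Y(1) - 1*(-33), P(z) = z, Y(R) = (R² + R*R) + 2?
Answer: 799537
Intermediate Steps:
Y(R) = 2 + 2*R² (Y(R) = (R² + R²) + 2 = 2*R² + 2 = 2 + 2*R²)
G = 37 (G = (2 + 2*1²) - 1*(-33) = (2 + 2*1) + 33 = (2 + 2) + 33 = 4 + 33 = 37)
Q(E) = 37*E²
q(x, b) = 4 (q(x, b) = 4 + 2*((0*b)*1) = 4 + 2*(0*1) = 4 + 2*0 = 4 + 0 = 4)
Q(147) + q(P(0), -43) = 37*147² + 4 = 37*21609 + 4 = 799533 + 4 = 799537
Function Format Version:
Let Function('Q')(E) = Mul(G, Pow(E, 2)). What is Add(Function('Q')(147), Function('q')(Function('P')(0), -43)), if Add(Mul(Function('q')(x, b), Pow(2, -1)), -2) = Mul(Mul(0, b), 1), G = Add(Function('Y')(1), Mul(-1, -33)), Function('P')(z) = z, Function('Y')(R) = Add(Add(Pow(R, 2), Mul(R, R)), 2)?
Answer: 799537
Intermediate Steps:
Function('Y')(R) = Add(2, Mul(2, Pow(R, 2))) (Function('Y')(R) = Add(Add(Pow(R, 2), Pow(R, 2)), 2) = Add(Mul(2, Pow(R, 2)), 2) = Add(2, Mul(2, Pow(R, 2))))
G = 37 (G = Add(Add(2, Mul(2, Pow(1, 2))), Mul(-1, -33)) = Add(Add(2, Mul(2, 1)), 33) = Add(Add(2, 2), 33) = Add(4, 33) = 37)
Function('Q')(E) = Mul(37, Pow(E, 2))
Function('q')(x, b) = 4 (Function('q')(x, b) = Add(4, Mul(2, Mul(Mul(0, b), 1))) = Add(4, Mul(2, Mul(0, 1))) = Add(4, Mul(2, 0)) = Add(4, 0) = 4)
Add(Function('Q')(147), Function('q')(Function('P')(0), -43)) = Add(Mul(37, Pow(147, 2)), 4) = Add(Mul(37, 21609), 4) = Add(799533, 4) = 799537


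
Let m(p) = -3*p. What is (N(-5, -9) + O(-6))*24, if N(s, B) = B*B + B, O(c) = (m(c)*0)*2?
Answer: 1728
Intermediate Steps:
O(c) = 0 (O(c) = (-3*c*0)*2 = 0*2 = 0)
N(s, B) = B + B² (N(s, B) = B² + B = B + B²)
(N(-5, -9) + O(-6))*24 = (-9*(1 - 9) + 0)*24 = (-9*(-8) + 0)*24 = (72 + 0)*24 = 72*24 = 1728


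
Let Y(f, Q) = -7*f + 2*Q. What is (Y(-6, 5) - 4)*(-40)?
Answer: -1920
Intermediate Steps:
(Y(-6, 5) - 4)*(-40) = ((-7*(-6) + 2*5) - 4)*(-40) = ((42 + 10) - 4)*(-40) = (52 - 4)*(-40) = 48*(-40) = -1920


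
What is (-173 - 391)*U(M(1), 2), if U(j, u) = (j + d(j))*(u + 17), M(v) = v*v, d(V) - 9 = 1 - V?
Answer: -107160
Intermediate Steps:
d(V) = 10 - V (d(V) = 9 + (1 - V) = 10 - V)
M(v) = v**2
U(j, u) = 170 + 10*u (U(j, u) = (j + (10 - j))*(u + 17) = 10*(17 + u) = 170 + 10*u)
(-173 - 391)*U(M(1), 2) = (-173 - 391)*(170 + 10*2) = -564*(170 + 20) = -564*190 = -107160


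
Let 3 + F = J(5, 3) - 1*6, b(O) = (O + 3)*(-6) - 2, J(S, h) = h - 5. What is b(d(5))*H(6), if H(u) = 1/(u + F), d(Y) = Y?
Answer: 10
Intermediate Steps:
J(S, h) = -5 + h
b(O) = -20 - 6*O (b(O) = (3 + O)*(-6) - 2 = (-18 - 6*O) - 2 = -20 - 6*O)
F = -11 (F = -3 + ((-5 + 3) - 1*6) = -3 + (-2 - 6) = -3 - 8 = -11)
H(u) = 1/(-11 + u) (H(u) = 1/(u - 11) = 1/(-11 + u))
b(d(5))*H(6) = (-20 - 6*5)/(-11 + 6) = (-20 - 30)/(-5) = -50*(-⅕) = 10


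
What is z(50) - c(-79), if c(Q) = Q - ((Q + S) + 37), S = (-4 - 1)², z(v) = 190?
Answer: 252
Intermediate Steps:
S = 25 (S = (-5)² = 25)
c(Q) = -62 (c(Q) = Q - ((Q + 25) + 37) = Q - ((25 + Q) + 37) = Q - (62 + Q) = Q + (-62 - Q) = -62)
z(50) - c(-79) = 190 - 1*(-62) = 190 + 62 = 252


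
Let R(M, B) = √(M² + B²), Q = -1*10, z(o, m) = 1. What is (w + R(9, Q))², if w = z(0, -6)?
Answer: (1 + √181)² ≈ 208.91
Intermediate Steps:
w = 1
Q = -10
R(M, B) = √(B² + M²)
(w + R(9, Q))² = (1 + √((-10)² + 9²))² = (1 + √(100 + 81))² = (1 + √181)²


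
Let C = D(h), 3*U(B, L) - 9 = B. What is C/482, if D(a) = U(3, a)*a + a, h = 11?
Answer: 55/482 ≈ 0.11411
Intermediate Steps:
U(B, L) = 3 + B/3
D(a) = 5*a (D(a) = (3 + (⅓)*3)*a + a = (3 + 1)*a + a = 4*a + a = 5*a)
C = 55 (C = 5*11 = 55)
C/482 = 55/482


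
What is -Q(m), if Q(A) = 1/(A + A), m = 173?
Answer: -1/346 ≈ -0.0028902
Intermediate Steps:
Q(A) = 1/(2*A)
-Q(m) = -1/(2*173) = -1*1/346 = -1/346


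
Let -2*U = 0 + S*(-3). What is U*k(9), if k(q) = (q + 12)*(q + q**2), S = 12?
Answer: 34020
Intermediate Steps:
k(q) = (12 + q)*(q + q**2)
U = 18 (U = -(0 + 12*(-3))/2 = -(0 - 36)/2 = -1/2*(-36) = 18)
U*k(9) = 18*(9*(12 + 9**2 + 13*9)) = 18*(9*(12 + 81 + 117)) = 18*(9*210) = 18*1890 = 34020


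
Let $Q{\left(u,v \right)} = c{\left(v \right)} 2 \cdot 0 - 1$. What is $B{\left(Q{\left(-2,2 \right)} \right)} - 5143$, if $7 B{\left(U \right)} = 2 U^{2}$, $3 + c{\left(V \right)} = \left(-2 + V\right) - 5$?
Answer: $- \frac{35999}{7} \approx -5142.7$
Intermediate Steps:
$c{\left(V \right)} = -10 + V$ ($c{\left(V \right)} = -3 + \left(\left(-2 + V\right) - 5\right) = -3 + \left(-7 + V\right) = -10 + V$)
$Q{\left(u,v \right)} = -1$ ($Q{\left(u,v \right)} = \left(-10 + v\right) 2 \cdot 0 - 1 = \left(-10 + v\right) 0 - 1 = 0 - 1 = -1$)
$B{\left(U \right)} = \frac{2 U^{2}}{7}$
$B{\left(Q{\left(-2,2 \right)} \right)} - 5143 = \frac{2 \left(-1\right)^{2}}{7} - 5143 = \frac{2}{7} \cdot 1 - 5143 = \frac{2}{7} - 5143 = - \frac{35999}{7}$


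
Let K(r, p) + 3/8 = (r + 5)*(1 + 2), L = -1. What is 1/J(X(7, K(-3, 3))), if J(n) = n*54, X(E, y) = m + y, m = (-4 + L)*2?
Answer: -4/945 ≈ -0.0042328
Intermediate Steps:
K(r, p) = 117/8 + 3*r (K(r, p) = -3/8 + (r + 5)*(1 + 2) = -3/8 + (5 + r)*3 = -3/8 + (15 + 3*r) = 117/8 + 3*r)
m = -10 (m = (-4 - 1)*2 = -5*2 = -10)
X(E, y) = -10 + y
J(n) = 54*n
1/J(X(7, K(-3, 3))) = 1/(54*(-10 + (117/8 + 3*(-3)))) = 1/(54*(-10 + (117/8 - 9))) = 1/(54*(-10 + 45/8)) = 1/(54*(-35/8)) = 1/(-945/4) = -4/945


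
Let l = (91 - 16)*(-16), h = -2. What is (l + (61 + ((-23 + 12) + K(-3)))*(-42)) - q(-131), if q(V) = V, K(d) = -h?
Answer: -3253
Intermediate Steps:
K(d) = 2 (K(d) = -1*(-2) = 2)
l = -1200 (l = 75*(-16) = -1200)
(l + (61 + ((-23 + 12) + K(-3)))*(-42)) - q(-131) = (-1200 + (61 + ((-23 + 12) + 2))*(-42)) - 1*(-131) = (-1200 + (61 + (-11 + 2))*(-42)) + 131 = (-1200 + (61 - 9)*(-42)) + 131 = (-1200 + 52*(-42)) + 131 = (-1200 - 2184) + 131 = -3384 + 131 = -3253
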